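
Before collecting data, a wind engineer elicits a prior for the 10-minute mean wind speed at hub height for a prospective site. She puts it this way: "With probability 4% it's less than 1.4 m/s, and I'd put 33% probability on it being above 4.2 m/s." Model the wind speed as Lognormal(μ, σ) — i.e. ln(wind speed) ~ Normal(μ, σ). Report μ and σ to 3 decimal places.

If T ~ Lognormal(μ,σ) then ln T ~ Normal(μ,σ), so the p-quantile of ln T is μ + z_p·σ.
ln(1.4) = 0.3365 and ln(4.2) = 1.435; z_{0.04} = -1.751, z_{0.67} = 0.4399.
σ = (1.435 − 0.3365)/(0.4399 − (-1.751)) = 0.502.
μ = 0.3365 − (-1.751)·0.502 = 1.214.

μ ≈ 1.214, σ ≈ 0.502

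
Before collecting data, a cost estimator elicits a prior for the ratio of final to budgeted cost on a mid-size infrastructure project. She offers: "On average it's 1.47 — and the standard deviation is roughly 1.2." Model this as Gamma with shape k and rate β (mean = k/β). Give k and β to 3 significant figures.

k ≈ 1.5, β ≈ 1.02

For Gamma(k, rate β): mean = k/β, variance = k/β², so CV = 1/√k.
CV = SD/mean = 1.2/1.47 = 0.8163, hence k = 1/CV² = 1.5.
Then β = k/mean = 1.5/1.47 = 1.02.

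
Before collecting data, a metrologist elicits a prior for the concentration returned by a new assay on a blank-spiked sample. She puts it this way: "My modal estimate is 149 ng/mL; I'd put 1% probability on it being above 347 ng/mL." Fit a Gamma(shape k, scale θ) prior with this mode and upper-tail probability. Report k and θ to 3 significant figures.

k ≈ 7.67, θ ≈ 22.3

Gamma(k,θ) with k>1 has mode (k−1)θ, so θ = 149/(k−1).
Need P(X < 347) = 0.99 with θ tied to k this way. Start at k = 2, θ = 149: P(X<347) ≈ 0.676.
Too low — raise k to concentrate. Iterating converges to k ≈ 7.67.
Then θ = 149/(7.67−1) ≈ 22.3.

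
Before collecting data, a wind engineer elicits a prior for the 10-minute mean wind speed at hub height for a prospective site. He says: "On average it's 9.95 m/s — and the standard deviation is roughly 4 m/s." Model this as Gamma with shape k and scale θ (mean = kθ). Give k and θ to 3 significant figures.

k ≈ 6.19, θ ≈ 1.61

For Gamma(k, scale θ): mean = kθ, variance = kθ², so CV = 1/√k.
CV = SD/mean = 4/9.95 = 0.402, hence k = 1/CV² = 6.19.
Then θ = mean/k = 9.95/6.19 = 1.61.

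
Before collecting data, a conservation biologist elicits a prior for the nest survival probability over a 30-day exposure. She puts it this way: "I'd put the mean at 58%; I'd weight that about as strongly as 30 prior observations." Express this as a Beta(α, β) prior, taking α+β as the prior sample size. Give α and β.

α = 17.4, β = 12.6

Under the effective-sample-size interpretation, Beta(α, β) has prior mean α/(α+β) and prior sample size α+β.
So α+β = 30 and α/(α+β) = 0.58, giving α = 0.58·30 = 17.4 and β = 30 − 17.4 = 12.6.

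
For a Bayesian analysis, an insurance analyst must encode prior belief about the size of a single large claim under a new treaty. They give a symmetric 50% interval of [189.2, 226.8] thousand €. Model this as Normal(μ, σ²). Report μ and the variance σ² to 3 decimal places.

A symmetric 50% interval runs μ ± z·σ with z = 0.6745.
Half-width = 18.8, so σ = 18.8/0.6745 = 27.8729 and σ² = 776.900.
μ is the interval midpoint, 208.000.

μ = 208.000, σ² = 776.900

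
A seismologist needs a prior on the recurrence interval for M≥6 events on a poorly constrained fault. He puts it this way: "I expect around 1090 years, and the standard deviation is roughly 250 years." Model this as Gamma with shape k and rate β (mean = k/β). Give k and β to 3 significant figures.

For Gamma(k, rate β): mean = k/β, variance = k/β², so CV = 1/√k.
CV = SD/mean = 250/1090 = 0.2294, hence k = 1/CV² = 19.
Then β = k/mean = 19/1090 = 0.0174.

k ≈ 19, β ≈ 0.0174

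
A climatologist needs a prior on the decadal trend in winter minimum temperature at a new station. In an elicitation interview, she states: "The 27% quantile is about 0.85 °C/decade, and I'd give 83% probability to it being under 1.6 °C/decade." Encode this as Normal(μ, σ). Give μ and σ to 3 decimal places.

The p-quantile of Normal(μ,σ) is μ + z_p·σ, with z_{0.27} = -0.6128 and z_{0.83} = 0.9542.
Eliminate σ: μ = (z₂·x₁ − z₁·x₂)/(z₂ − z₁) = (0.9542·0.85 − (-0.6128)·1.6)/1.567 = 1.143.
Then σ = (x₂ − x₁)/(z₂ − z₁) = (1.6 − 0.85)/1.567 = 0.479.

μ = 1.143, σ = 0.479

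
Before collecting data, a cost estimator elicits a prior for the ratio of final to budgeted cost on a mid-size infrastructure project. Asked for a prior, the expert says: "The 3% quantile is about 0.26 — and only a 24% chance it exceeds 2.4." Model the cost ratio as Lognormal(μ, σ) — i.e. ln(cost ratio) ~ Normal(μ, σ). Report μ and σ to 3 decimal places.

If T ~ Lognormal(μ,σ) then ln T ~ Normal(μ,σ), so the p-quantile of ln T is μ + z_p·σ.
ln(0.26) = -1.347 and ln(2.4) = 0.8755; z_{0.03} = -1.881, z_{0.76} = 0.7063.
σ = (0.8755 − -1.347)/(0.7063 − (-1.881)) = 0.859.
μ = -1.347 − (-1.881)·0.859 = 0.269.

μ ≈ 0.269, σ ≈ 0.859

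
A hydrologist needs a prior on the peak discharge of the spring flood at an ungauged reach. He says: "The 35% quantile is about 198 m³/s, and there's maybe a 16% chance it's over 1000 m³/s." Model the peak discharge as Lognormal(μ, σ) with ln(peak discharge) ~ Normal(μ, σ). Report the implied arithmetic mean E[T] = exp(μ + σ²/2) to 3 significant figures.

If T ~ Lognormal(μ,σ) then ln T ~ Normal(μ,σ), so the p-quantile of ln T is μ + z_p·σ.
ln(198) = 5.288 and ln(1000) = 6.908; z_{0.35} = -0.3853, z_{0.84} = 0.9945.
σ = (6.908 − 5.288)/(0.9945 − (-0.3853)) = 1.174.
μ = 5.288 − (-0.3853)·1.174 = 5.741.
E[T] = exp(μ + σ²/2) = exp(5.741 + 0.6888) = 620 m³/s.

E[T] ≈ 620 m³/s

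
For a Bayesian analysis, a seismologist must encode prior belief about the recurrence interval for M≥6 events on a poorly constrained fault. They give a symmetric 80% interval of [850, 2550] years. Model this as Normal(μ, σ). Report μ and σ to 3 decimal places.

A symmetric 80% interval runs μ ± z·σ with z = 1.282.
Half-width = 850, so σ = 850/1.282 = 663.259.
μ is the interval midpoint, 1700.000.

μ = 1700.000, σ = 663.259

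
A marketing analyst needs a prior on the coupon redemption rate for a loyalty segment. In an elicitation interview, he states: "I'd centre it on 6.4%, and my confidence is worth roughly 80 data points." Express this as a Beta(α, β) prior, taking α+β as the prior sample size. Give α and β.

Under the effective-sample-size interpretation, Beta(α, β) has prior mean α/(α+β) and prior sample size α+β.
So α+β = 80 and α/(α+β) = 0.064, giving α = 0.064·80 = 5.12 and β = 80 − 5.12 = 74.88.

α = 5.12, β = 74.88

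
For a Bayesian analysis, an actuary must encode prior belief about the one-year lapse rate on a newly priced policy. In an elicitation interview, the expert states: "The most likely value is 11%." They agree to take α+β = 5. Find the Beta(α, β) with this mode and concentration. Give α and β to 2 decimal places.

For α,β > 1 the Beta mode is (α−1)/(α+β−2). With α+β = 5, the mode is (α−1)/3.
Set (α−1)/3 = 0.11 → α = 1 + 0.11·3 = 1.33.
β = 5 − α = 3.67.

α = 1.33, β = 3.67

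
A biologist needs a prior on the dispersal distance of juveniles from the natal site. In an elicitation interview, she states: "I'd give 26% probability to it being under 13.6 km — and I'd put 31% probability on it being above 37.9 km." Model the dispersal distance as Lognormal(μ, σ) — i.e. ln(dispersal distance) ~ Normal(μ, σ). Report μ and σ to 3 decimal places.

If T ~ Lognormal(μ,σ) then ln T ~ Normal(μ,σ), so the p-quantile of ln T is μ + z_p·σ.
ln(13.6) = 2.61 and ln(37.9) = 3.635; z_{0.26} = -0.6433, z_{0.69} = 0.4959.
σ = (3.635 − 2.61)/(0.4959 − (-0.6433)) = 0.900.
μ = 2.61 − (-0.6433)·0.900 = 3.189.

μ ≈ 3.189, σ ≈ 0.900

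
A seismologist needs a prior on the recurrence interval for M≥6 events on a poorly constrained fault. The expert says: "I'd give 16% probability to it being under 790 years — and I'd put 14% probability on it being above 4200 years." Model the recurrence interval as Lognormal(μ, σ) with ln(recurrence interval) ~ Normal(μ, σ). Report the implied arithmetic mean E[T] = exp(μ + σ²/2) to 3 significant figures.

If T ~ Lognormal(μ,σ) then ln T ~ Normal(μ,σ), so the p-quantile of ln T is μ + z_p·σ.
ln(790) = 6.672 and ln(4200) = 8.343; z_{0.16} = -0.9945, z_{0.86} = 1.08.
σ = (8.343 − 6.672)/(1.08 − (-0.9945)) = 0.805.
μ = 6.672 − (-0.9945)·0.805 = 7.473.
E[T] = exp(μ + σ²/2) = exp(7.473 + 0.3242) = 2430 years.

E[T] ≈ 2430 years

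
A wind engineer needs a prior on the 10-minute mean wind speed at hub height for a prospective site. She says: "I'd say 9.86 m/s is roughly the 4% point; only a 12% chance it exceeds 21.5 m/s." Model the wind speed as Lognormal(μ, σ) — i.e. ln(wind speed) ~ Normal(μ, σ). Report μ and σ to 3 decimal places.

μ ≈ 2.755, σ ≈ 0.266

If T ~ Lognormal(μ,σ) then ln T ~ Normal(μ,σ), so the p-quantile of ln T is μ + z_p·σ.
ln(9.86) = 2.288 and ln(21.5) = 3.068; z_{0.04} = -1.751, z_{0.88} = 1.175.
σ = (3.068 − 2.288)/(1.175 − (-1.751)) = 0.266.
μ = 2.288 − (-1.751)·0.266 = 2.755.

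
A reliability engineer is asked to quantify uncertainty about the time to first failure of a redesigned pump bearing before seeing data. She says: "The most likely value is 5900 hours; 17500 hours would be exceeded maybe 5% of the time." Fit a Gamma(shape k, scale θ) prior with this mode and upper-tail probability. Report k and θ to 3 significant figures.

Gamma(k,θ) with k>1 has mode (k−1)θ, so θ = 5900/(k−1).
Need P(X < 17500) = 0.95 with θ tied to k this way. Start at k = 2, θ = 5900: P(X<17500) ≈ 0.796.
Too low — raise k to concentrate. Iterating converges to k ≈ 3.25.
Then θ = 5900/(3.25−1) ≈ 2630.

k ≈ 3.25, θ ≈ 2630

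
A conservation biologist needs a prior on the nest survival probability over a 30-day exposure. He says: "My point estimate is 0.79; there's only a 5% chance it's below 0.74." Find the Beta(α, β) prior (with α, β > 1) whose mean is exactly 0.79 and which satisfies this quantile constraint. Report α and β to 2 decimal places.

With mean 0.79 fixed, write α = 0.79s, β = 0.21s where s = α+β.
Need P(θ < 0.74) = 0.05 under Beta(0.79s, 0.21s). Normal approximation: (q−m)/√(m(1−m)/s) ≈ z_{0.05} = -1.64, so s ≈ 0.79·0.21·(-1.64)²/(0.74−0.79)² = 179.5.
At s = 179.5: P(θ<0.74) ≈ 0.055. Adjusting to match 0.05 gives s ≈ 191.28.
So α = 0.79·191.28 ≈ 151.11, β = 0.21·191.28 ≈ 40.17.

α ≈ 151.11, β ≈ 40.17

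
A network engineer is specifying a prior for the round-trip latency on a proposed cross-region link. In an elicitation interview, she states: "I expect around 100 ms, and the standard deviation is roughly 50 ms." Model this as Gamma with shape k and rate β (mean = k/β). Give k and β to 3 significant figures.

k ≈ 4, β ≈ 0.04

For Gamma(k, rate β): mean = k/β, variance = k/β², so CV = 1/√k.
CV = SD/mean = 50/100 = 0.5, hence k = 1/CV² = 4.
Then β = k/mean = 4/100 = 0.04.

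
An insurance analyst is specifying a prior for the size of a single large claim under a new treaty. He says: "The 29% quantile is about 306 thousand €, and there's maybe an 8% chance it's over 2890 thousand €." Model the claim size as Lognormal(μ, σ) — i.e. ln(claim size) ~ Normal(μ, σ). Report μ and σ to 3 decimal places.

If T ~ Lognormal(μ,σ) then ln T ~ Normal(μ,σ), so the p-quantile of ln T is μ + z_p·σ.
ln(306) = 5.724 and ln(2890) = 7.969; z_{0.29} = -0.5534, z_{0.92} = 1.405.
σ = (7.969 − 5.724)/(1.405 − (-0.5534)) = 1.147.
μ = 5.724 − (-0.5534)·1.147 = 6.358.

μ ≈ 6.358, σ ≈ 1.147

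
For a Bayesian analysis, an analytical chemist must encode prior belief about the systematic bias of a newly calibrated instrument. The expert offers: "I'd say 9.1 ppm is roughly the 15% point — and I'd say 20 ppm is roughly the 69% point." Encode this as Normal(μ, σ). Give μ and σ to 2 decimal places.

For Normal(μ,σ), the p-quantile is μ + z_p·σ. Here z_{0.15} = -1.036, z_{0.69} = 0.4959.
So 9.1 = μ − 1.036σ and 20 = μ + 0.4959σ.
Subtracting: σ = (20 − 9.1)/(0.4959 − (-1.036)) = 7.11.
Then μ = 9.1 − (-1.036)·7.11 = 16.47.

μ = 16.47, σ = 7.11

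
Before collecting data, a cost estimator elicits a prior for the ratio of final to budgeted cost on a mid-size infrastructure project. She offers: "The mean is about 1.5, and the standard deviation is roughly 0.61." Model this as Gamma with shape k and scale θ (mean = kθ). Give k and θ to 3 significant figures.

For Gamma(k, scale θ): mean = kθ, variance = kθ², so CV = 1/√k.
CV = SD/mean = 0.61/1.5 = 0.4067, hence k = 1/CV² = 6.05.
Then θ = mean/k = 1.5/6.05 = 0.248.

k ≈ 6.05, θ ≈ 0.248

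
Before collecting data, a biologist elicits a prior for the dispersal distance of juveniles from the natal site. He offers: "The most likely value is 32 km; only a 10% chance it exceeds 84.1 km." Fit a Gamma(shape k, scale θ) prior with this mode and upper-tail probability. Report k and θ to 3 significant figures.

k ≈ 3.05, θ ≈ 15.6

Gamma(k,θ) with k>1 has mode (k−1)θ, so θ = 32/(k−1).
Need P(X < 84.1) = 0.9 with θ tied to k this way. Start at k = 2, θ = 32: P(X<84.1) ≈ 0.738.
Too low — raise k to concentrate. Iterating converges to k ≈ 3.05.
Then θ = 32/(3.05−1) ≈ 15.6.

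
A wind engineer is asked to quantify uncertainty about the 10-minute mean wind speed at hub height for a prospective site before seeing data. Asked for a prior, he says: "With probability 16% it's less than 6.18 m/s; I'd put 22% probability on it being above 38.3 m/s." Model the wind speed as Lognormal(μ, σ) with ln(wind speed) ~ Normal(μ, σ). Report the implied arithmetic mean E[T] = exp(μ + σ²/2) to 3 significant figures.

If T ~ Lognormal(μ,σ) then ln T ~ Normal(μ,σ), so the p-quantile of ln T is μ + z_p·σ.
ln(6.18) = 1.821 and ln(38.3) = 3.645; z_{0.16} = -0.9945, z_{0.78} = 0.7722.
σ = (3.645 − 1.821)/(0.7722 − (-0.9945)) = 1.033.
μ = 1.821 − (-0.9945)·1.033 = 2.848.
E[T] = exp(μ + σ²/2) = exp(2.848 + 0.5331) = 29.4 m/s.

E[T] ≈ 29.4 m/s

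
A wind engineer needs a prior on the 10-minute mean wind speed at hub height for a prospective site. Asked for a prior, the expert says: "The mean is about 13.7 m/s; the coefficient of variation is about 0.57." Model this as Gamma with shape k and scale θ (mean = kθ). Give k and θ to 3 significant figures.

k ≈ 3.08, θ ≈ 4.45

For Gamma(k, scale θ): mean = kθ, variance = kθ², so CV = 1/√k.
CV = 0.57, hence k = 1/CV² = 3.08.
Then θ = mean/k = 13.7/3.08 = 4.45.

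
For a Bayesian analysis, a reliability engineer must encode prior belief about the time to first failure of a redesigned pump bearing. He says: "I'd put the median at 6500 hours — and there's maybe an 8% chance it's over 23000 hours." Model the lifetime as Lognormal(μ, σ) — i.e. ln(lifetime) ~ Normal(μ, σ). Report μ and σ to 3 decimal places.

μ ≈ 8.780, σ ≈ 0.899

If T ~ Lognormal(μ,σ) then ln T ~ Normal(μ,σ), so the p-quantile of ln T is μ + z_p·σ.
ln(6500) = 8.78 and ln(23000) = 10.04; z_{0.5} = 0, z_{0.92} = 1.405.
σ = (10.04 − 8.78)/(1.405 − (0)) = 0.899.
μ = 8.78 − (0)·0.899 = 8.780.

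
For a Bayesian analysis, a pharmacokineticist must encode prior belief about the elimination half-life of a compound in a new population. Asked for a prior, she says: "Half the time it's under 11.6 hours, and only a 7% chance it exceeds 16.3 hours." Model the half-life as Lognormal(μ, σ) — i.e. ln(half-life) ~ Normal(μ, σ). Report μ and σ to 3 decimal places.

μ ≈ 2.451, σ ≈ 0.230

If T ~ Lognormal(μ,σ) then ln T ~ Normal(μ,σ), so the p-quantile of ln T is μ + z_p·σ.
ln(11.6) = 2.451 and ln(16.3) = 2.791; z_{0.5} = 0, z_{0.93} = 1.476.
σ = (2.791 − 2.451)/(1.476 − (0)) = 0.230.
μ = 2.451 − (0)·0.230 = 2.451.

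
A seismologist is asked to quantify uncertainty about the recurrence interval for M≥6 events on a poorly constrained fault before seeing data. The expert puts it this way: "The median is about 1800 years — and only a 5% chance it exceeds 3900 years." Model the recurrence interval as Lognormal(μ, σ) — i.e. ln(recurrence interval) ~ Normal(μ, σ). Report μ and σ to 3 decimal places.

If T ~ Lognormal(μ,σ) then ln T ~ Normal(μ,σ), so the p-quantile of ln T is μ + z_p·σ.
ln(1800) = 7.496 and ln(3900) = 8.269; z_{0.5} = 0, z_{0.95} = 1.645.
σ = (8.269 − 7.496)/(1.645 − (0)) = 0.470.
μ = 7.496 − (0)·0.470 = 7.496.

μ ≈ 7.496, σ ≈ 0.470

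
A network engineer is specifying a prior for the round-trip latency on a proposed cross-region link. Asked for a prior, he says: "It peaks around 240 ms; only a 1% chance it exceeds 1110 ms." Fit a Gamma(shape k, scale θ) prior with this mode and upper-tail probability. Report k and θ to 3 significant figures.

Gamma(k,θ) with k>1 has mode (k−1)θ, so θ = 240/(k−1).
Need P(X < 1110) = 0.99 with θ tied to k this way. Start at k = 2, θ = 240: P(X<1110) ≈ 0.945.
Too low — raise k to concentrate. Iterating converges to k ≈ 2.71.
Then θ = 240/(2.71−1) ≈ 140.

k ≈ 2.71, θ ≈ 140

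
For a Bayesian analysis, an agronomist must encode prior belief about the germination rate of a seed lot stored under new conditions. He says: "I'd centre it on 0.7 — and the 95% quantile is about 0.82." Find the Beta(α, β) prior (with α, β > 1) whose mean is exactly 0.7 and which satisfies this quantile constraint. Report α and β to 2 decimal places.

With mean 0.7 fixed, write α = 0.7s, β = 0.3s where s = α+β.
Need P(θ < 0.82) = 0.95 under Beta(0.7s, 0.3s). Normal approximation: (q−m)/√(m(1−m)/s) ≈ z_{0.95} = 1.64, so s ≈ 0.7·0.3·(1.64)²/(0.82−0.7)² = 39.5.
At s = 39.5: P(θ<0.82) ≈ 0.962. Adjusting to match 0.95 gives s ≈ 34.32.
So α = 0.7·34.32 ≈ 24.02, β = 0.3·34.32 ≈ 10.30.

α ≈ 24.02, β ≈ 10.30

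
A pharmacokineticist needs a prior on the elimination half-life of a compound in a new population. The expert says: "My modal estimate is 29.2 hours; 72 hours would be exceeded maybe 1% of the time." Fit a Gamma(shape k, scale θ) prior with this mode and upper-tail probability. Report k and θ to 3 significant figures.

k ≈ 6.78, θ ≈ 5.05

Gamma(k,θ) with k>1 has mode (k−1)θ, so θ = 29.2/(k−1).
Need P(X < 72) = 0.99 with θ tied to k this way. Start at k = 2, θ = 29.2: P(X<72) ≈ 0.706.
Too low — raise k to concentrate. Iterating converges to k ≈ 6.78.
Then θ = 29.2/(6.78−1) ≈ 5.05.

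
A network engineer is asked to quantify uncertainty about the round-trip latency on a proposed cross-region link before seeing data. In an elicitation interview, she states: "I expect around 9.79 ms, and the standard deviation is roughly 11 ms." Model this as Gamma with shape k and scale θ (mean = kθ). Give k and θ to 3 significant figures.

k ≈ 0.792, θ ≈ 12.4

For Gamma(k, scale θ): mean = kθ, variance = kθ², so CV = 1/√k.
CV = SD/mean = 11/9.79 = 1.124, hence k = 1/CV² = 0.792.
Then θ = mean/k = 9.79/0.792 = 12.4.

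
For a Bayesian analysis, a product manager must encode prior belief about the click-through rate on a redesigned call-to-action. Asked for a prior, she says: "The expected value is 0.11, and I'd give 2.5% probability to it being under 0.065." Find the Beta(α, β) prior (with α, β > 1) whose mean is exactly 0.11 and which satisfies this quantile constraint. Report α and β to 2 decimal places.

With mean 0.11 fixed, write α = 0.11s, β = 0.89s where s = α+β.
Need P(θ < 0.065) = 0.025 under Beta(0.11s, 0.89s). Normal approximation: (q−m)/√(m(1−m)/s) ≈ z_{0.025} = -1.96, so s ≈ 0.11·0.89·(-1.96)²/(0.065−0.11)² = 185.7.
At s = 185.7: P(θ<0.065) ≈ 0.013. Adjusting to match 0.025 gives s ≈ 148.06.
So α = 0.11·148.06 ≈ 16.29, β = 0.89·148.06 ≈ 131.78.

α ≈ 16.29, β ≈ 131.78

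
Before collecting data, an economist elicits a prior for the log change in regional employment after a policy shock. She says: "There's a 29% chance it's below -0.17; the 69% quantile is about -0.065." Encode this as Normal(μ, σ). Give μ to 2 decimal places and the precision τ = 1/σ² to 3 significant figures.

μ = -0.11, τ = 99.9

The p-quantile of Normal(μ,σ) is μ + z_p·σ, with z_{0.29} = -0.5534 and z_{0.69} = 0.4959.
Eliminate σ: μ = (z₂·x₁ − z₁·x₂)/(z₂ − z₁) = (0.4959·-0.17 − (-0.5534)·-0.065)/1.049 = -0.11.
Then σ = (x₂ − x₁)/(z₂ − z₁) = (-0.065 − -0.17)/1.049 = 0.10.
Precision τ = 1/σ² = 1/0.1001² = 99.9.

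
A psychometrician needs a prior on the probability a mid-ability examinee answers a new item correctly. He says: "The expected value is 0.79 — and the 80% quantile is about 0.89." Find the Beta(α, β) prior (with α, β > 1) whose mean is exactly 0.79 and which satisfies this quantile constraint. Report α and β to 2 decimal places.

With mean 0.79 fixed, write α = 0.79s, β = 0.21s where s = α+β.
Need P(θ < 0.89) = 0.8 under Beta(0.79s, 0.21s). Normal approximation: (q−m)/√(m(1−m)/s) ≈ z_{0.8} = 0.842, so s ≈ 0.79·0.21·(0.842)²/(0.89−0.79)² = 11.8.
At s = 11.8: P(θ<0.89) ≈ 0.795. Adjusting to match 0.8 gives s ≈ 12.09.
So α = 0.79·12.09 ≈ 9.55, β = 0.21·12.09 ≈ 2.54.

α ≈ 9.55, β ≈ 2.54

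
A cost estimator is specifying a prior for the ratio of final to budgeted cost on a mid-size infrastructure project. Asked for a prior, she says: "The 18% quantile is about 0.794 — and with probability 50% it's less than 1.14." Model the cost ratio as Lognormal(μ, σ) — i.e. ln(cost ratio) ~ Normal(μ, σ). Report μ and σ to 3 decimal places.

If T ~ Lognormal(μ,σ) then ln T ~ Normal(μ,σ), so the p-quantile of ln T is μ + z_p·σ.
ln(0.794) = -0.2307 and ln(1.14) = 0.131; z_{0.18} = -0.9154, z_{0.5} = 0.
σ = (0.131 − -0.2307)/(0 − (-0.9154)) = 0.395.
μ = -0.2307 − (-0.9154)·0.395 = 0.131.

μ ≈ 0.131, σ ≈ 0.395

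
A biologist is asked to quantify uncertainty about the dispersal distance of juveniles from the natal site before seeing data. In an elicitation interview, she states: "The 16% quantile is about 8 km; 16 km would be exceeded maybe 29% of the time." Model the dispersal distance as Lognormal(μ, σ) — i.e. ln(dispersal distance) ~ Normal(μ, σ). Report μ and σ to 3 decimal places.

μ ≈ 2.525, σ ≈ 0.448

If T ~ Lognormal(μ,σ) then ln T ~ Normal(μ,σ), so the p-quantile of ln T is μ + z_p·σ.
ln(8) = 2.079 and ln(16) = 2.773; z_{0.16} = -0.9945, z_{0.71} = 0.5534.
σ = (2.773 − 2.079)/(0.5534 − (-0.9945)) = 0.448.
μ = 2.079 − (-0.9945)·0.448 = 2.525.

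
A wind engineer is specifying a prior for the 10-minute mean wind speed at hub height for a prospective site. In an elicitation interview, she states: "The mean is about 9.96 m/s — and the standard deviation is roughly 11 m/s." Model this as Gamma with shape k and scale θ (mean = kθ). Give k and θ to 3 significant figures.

k ≈ 0.82, θ ≈ 12.1

For Gamma(k, scale θ): mean = kθ, variance = kθ², so CV = 1/√k.
CV = SD/mean = 11/9.96 = 1.104, hence k = 1/CV² = 0.82.
Then θ = mean/k = 9.96/0.82 = 12.1.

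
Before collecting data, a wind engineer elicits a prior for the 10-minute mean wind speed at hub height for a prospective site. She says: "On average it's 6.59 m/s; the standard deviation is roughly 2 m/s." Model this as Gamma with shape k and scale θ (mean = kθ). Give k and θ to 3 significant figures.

k ≈ 10.9, θ ≈ 0.607

For Gamma(k, scale θ): mean = kθ, variance = kθ², so CV = 1/√k.
CV = SD/mean = 2/6.59 = 0.3035, hence k = 1/CV² = 10.9.
Then θ = mean/k = 6.59/10.9 = 0.607.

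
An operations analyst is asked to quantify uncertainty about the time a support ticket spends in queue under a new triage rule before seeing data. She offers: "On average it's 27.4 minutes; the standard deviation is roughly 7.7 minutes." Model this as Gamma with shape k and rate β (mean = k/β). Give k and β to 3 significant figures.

For Gamma(k, rate β): mean = k/β, variance = k/β², so CV = 1/√k.
CV = SD/mean = 7.7/27.4 = 0.281, hence k = 1/CV² = 12.7.
Then β = k/mean = 12.7/27.4 = 0.462.

k ≈ 12.7, β ≈ 0.462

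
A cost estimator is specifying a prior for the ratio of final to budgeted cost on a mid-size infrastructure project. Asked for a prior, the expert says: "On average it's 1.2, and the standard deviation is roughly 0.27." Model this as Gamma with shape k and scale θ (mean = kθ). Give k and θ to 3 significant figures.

For Gamma(k, scale θ): mean = kθ, variance = kθ², so CV = 1/√k.
CV = SD/mean = 0.27/1.2 = 0.225, hence k = 1/CV² = 19.8.
Then θ = mean/k = 1.2/19.8 = 0.0608.

k ≈ 19.8, θ ≈ 0.0608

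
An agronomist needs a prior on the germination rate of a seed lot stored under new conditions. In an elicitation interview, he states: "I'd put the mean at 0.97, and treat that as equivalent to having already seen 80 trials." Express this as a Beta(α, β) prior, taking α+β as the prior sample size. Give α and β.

α = 77.6, β = 2.4

Under the effective-sample-size interpretation, Beta(α, β) has prior mean α/(α+β) and prior sample size α+β.
So α+β = 80 and α/(α+β) = 0.97, giving α = 0.97·80 = 77.6 and β = 80 − 77.6 = 2.4.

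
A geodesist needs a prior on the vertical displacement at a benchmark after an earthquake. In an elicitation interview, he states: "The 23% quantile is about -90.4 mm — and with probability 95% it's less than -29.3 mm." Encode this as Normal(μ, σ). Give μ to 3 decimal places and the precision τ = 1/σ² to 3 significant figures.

μ = -71.462, τ = 0.00152

The p-quantile of Normal(μ,σ) is μ + z_p·σ, with z_{0.23} = -0.7388 and z_{0.95} = 1.645.
Eliminate σ: μ = (z₂·x₁ − z₁·x₂)/(z₂ − z₁) = (1.645·-90.4 − (-0.7388)·-29.3)/2.384 = -71.462.
Then σ = (x₂ − x₁)/(z₂ − z₁) = (-29.3 − -90.4)/2.384 = 25.632.
Precision τ = 1/σ² = 1/25.63² = 0.00152.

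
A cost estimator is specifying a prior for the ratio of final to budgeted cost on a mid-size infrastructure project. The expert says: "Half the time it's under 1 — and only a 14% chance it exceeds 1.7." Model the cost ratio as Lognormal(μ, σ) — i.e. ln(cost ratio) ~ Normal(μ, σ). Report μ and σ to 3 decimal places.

If T ~ Lognormal(μ,σ) then ln T ~ Normal(μ,σ), so the p-quantile of ln T is μ + z_p·σ.
ln(1) = 0 and ln(1.7) = 0.5306; z_{0.5} = 0, z_{0.86} = 1.08.
σ = (0.5306 − 0)/(1.08 − (0)) = 0.491.
μ = 0 − (0)·0.491 = 0.000.

μ ≈ 0.000, σ ≈ 0.491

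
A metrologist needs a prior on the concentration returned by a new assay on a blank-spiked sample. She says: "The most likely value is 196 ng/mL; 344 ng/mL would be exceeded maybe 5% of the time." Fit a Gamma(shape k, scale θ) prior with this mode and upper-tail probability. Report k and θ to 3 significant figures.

k ≈ 9.82, θ ≈ 22.2

Gamma(k,θ) with k>1 has mode (k−1)θ, so θ = 196/(k−1).
Need P(X < 344) = 0.95 with θ tied to k this way. Start at k = 2, θ = 196: P(X<344) ≈ 0.524.
Too low — raise k to concentrate. Iterating converges to k ≈ 9.82.
Then θ = 196/(9.82−1) ≈ 22.2.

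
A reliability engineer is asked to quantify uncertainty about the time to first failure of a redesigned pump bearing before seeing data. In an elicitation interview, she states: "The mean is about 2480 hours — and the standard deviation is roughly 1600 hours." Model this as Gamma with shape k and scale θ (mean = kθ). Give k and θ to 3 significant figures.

k ≈ 2.4, θ ≈ 1030

For Gamma(k, scale θ): mean = kθ, variance = kθ², so CV = 1/√k.
CV = SD/mean = 1600/2480 = 0.6452, hence k = 1/CV² = 2.4.
Then θ = mean/k = 2480/2.4 = 1030.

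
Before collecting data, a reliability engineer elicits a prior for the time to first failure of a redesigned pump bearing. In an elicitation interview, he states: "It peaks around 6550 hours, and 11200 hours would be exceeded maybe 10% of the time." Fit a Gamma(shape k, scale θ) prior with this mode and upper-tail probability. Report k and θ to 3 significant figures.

k ≈ 7.58, θ ≈ 995

Gamma(k,θ) with k>1 has mode (k−1)θ, so θ = 6550/(k−1).
Need P(X < 11200) = 0.9 with θ tied to k this way. Start at k = 2, θ = 6550: P(X<11200) ≈ 0.510.
Too low — raise k to concentrate. Iterating converges to k ≈ 7.58.
Then θ = 6550/(7.58−1) ≈ 995.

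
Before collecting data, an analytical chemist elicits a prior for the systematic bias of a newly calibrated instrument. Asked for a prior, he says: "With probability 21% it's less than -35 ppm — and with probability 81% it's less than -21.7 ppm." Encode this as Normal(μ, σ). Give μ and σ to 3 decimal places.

μ = -28.632, σ = 7.896

For Normal(μ,σ), the p-quantile is μ + z_p·σ. Here z_{0.21} = -0.8064, z_{0.81} = 0.8779.
So -35 = μ − 0.8064σ and -21.7 = μ + 0.8779σ.
Subtracting: σ = (-21.7 − -35)/(0.8779 − (-0.8064)) = 7.896.
Then μ = -35 − (-0.8064)·7.896 = -28.632.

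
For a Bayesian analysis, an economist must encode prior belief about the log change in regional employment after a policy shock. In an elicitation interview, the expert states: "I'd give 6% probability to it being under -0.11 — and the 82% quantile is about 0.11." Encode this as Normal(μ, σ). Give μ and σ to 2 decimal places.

The p-quantile of Normal(μ,σ) is μ + z_p·σ, with z_{0.06} = -1.555 and z_{0.82} = 0.9154.
Eliminate σ: μ = (z₂·x₁ − z₁·x₂)/(z₂ − z₁) = (0.9154·-0.11 − (-1.555)·0.11)/2.47 = 0.03.
Then σ = (x₂ − x₁)/(z₂ − z₁) = (0.11 − -0.11)/2.47 = 0.09.

μ = 0.03, σ = 0.09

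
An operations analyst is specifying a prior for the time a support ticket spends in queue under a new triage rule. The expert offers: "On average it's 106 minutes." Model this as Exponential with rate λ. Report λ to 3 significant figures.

Exponential mean = 1/λ, so λ = 1/106.0 = 0.00943.

λ ≈ 0.00943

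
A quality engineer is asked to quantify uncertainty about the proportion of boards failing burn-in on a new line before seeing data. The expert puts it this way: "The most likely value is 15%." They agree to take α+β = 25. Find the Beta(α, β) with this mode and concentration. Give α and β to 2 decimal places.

α = 4.45, β = 20.55

For α,β > 1 the Beta mode is (α−1)/(α+β−2). With α+β = 25, the mode is (α−1)/23.
Set (α−1)/23 = 0.15 → α = 1 + 0.15·23 = 4.45.
β = 25 − α = 20.55.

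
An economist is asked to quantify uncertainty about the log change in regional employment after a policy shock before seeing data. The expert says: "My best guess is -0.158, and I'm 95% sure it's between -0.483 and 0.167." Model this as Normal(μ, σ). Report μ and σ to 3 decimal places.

A symmetric 95% interval runs μ ± z·σ with z = 1.96.
Half-width = 0.325, so σ = 0.325/1.96 = 0.166.
μ is the stated best guess, -0.158.

μ = -0.158, σ = 0.166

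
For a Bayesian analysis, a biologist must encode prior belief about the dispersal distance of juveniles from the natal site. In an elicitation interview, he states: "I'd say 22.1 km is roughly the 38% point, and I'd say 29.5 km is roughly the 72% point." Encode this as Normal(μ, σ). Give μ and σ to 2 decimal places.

μ = 24.64, σ = 8.33

The p-quantile of Normal(μ,σ) is μ + z_p·σ, with z_{0.38} = -0.3055 and z_{0.72} = 0.5828.
Eliminate σ: μ = (z₂·x₁ − z₁·x₂)/(z₂ − z₁) = (0.5828·22.1 − (-0.3055)·29.5)/0.8883 = 24.64.
Then σ = (x₂ − x₁)/(z₂ − z₁) = (29.5 − 22.1)/0.8883 = 8.33.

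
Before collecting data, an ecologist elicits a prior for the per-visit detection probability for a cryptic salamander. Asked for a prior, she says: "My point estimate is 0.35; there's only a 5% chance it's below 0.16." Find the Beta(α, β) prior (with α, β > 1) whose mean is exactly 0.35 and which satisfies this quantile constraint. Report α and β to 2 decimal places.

α ≈ 4.89, β ≈ 9.09

With mean 0.35 fixed, write α = 0.35s, β = 0.65s where s = α+β.
Need P(θ < 0.16) = 0.05 under Beta(0.35s, 0.65s). Normal approximation: (q−m)/√(m(1−m)/s) ≈ z_{0.05} = -1.64, so s ≈ 0.35·0.65·(-1.64)²/(0.16−0.35)² = 17.1.
At s = 17.1: P(θ<0.16) ≈ 0.033. Adjusting to match 0.05 gives s ≈ 13.98.
So α = 0.35·13.98 ≈ 4.89, β = 0.65·13.98 ≈ 9.09.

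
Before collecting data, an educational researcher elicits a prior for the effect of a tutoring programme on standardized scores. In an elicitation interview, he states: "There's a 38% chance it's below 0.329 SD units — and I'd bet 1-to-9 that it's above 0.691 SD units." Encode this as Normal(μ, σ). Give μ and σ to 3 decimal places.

μ = 0.399, σ = 0.228

For Normal(μ,σ), the p-quantile is μ + z_p·σ. Here z_{0.38} = -0.3055, z_{0.9} = 1.282.
So 0.329 = μ − 0.3055σ and 0.691 = μ + 1.282σ.
Subtracting: σ = (0.691 − 0.329)/(1.282 − (-0.3055)) = 0.228.
Then μ = 0.329 − (-0.3055)·0.228 = 0.399.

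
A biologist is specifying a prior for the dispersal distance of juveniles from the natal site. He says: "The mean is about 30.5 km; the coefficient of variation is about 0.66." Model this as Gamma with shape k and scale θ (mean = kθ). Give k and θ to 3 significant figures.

For Gamma(k, scale θ): mean = kθ, variance = kθ², so CV = 1/√k.
CV = 0.66, hence k = 1/CV² = 2.3.
Then θ = mean/k = 30.5/2.3 = 13.3.

k ≈ 2.3, θ ≈ 13.3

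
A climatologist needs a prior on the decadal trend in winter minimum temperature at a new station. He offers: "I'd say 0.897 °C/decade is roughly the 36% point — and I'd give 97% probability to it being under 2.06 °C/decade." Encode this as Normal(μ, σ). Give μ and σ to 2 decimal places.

μ = 1.08, σ = 0.52

The p-quantile of Normal(μ,σ) is μ + z_p·σ, with z_{0.36} = -0.3585 and z_{0.97} = 1.881.
Eliminate σ: μ = (z₂·x₁ − z₁·x₂)/(z₂ − z₁) = (1.881·0.897 − (-0.3585)·2.06)/2.239 = 1.08.
Then σ = (x₂ − x₁)/(z₂ − z₁) = (2.06 − 0.897)/2.239 = 0.52.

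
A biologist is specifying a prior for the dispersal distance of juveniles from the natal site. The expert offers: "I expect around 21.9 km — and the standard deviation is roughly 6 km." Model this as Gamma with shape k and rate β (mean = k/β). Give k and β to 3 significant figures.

k ≈ 13.3, β ≈ 0.608

For Gamma(k, rate β): mean = k/β, variance = k/β², so CV = 1/√k.
CV = SD/mean = 6/21.9 = 0.274, hence k = 1/CV² = 13.3.
Then β = k/mean = 13.3/21.9 = 0.608.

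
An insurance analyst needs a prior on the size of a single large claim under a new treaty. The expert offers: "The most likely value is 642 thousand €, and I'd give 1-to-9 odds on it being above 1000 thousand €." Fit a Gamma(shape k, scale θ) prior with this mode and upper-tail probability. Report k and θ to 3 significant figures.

k ≈ 10.5, θ ≈ 67.4

Gamma(k,θ) with k>1 has mode (k−1)θ, so θ = 642/(k−1).
Need P(X < 1000) = 0.9 with θ tied to k this way. Start at k = 2, θ = 642: P(X<1000) ≈ 0.461.
Too low — raise k to concentrate. Iterating converges to k ≈ 10.5.
Then θ = 642/(10.5−1) ≈ 67.4.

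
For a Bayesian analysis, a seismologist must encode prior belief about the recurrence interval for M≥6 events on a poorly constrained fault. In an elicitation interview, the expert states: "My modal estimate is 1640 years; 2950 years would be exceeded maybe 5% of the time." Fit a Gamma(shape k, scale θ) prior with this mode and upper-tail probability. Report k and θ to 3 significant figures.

Gamma(k,θ) with k>1 has mode (k−1)θ, so θ = 1640/(k−1).
Need P(X < 2950) = 0.95 with θ tied to k this way. Start at k = 2, θ = 1640: P(X<2950) ≈ 0.537.
Too low — raise k to concentrate. Iterating converges to k ≈ 9.09.
Then θ = 1640/(9.09−1) ≈ 203.

k ≈ 9.09, θ ≈ 203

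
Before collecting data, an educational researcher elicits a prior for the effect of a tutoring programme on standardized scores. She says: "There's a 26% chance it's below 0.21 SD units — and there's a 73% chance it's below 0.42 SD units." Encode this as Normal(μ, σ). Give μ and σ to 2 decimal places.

The p-quantile of Normal(μ,σ) is μ + z_p·σ, with z_{0.26} = -0.6433 and z_{0.73} = 0.6128.
Eliminate σ: μ = (z₂·x₁ − z₁·x₂)/(z₂ − z₁) = (0.6128·0.21 − (-0.6433)·0.42)/1.256 = 0.32.
Then σ = (x₂ − x₁)/(z₂ − z₁) = (0.42 − 0.21)/1.256 = 0.17.

μ = 0.32, σ = 0.17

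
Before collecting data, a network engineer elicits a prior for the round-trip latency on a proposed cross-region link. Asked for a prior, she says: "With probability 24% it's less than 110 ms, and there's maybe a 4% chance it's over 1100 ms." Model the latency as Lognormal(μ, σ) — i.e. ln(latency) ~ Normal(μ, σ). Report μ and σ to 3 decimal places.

μ ≈ 5.362, σ ≈ 0.937

If T ~ Lognormal(μ,σ) then ln T ~ Normal(μ,σ), so the p-quantile of ln T is μ + z_p·σ.
ln(110) = 4.7 and ln(1100) = 7.003; z_{0.24} = -0.7063, z_{0.96} = 1.751.
σ = (7.003 − 4.7)/(1.751 − (-0.7063)) = 0.937.
μ = 4.7 − (-0.7063)·0.937 = 5.362.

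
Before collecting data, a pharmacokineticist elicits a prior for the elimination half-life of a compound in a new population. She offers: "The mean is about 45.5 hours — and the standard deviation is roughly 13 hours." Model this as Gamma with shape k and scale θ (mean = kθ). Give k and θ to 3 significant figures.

For Gamma(k, scale θ): mean = kθ, variance = kθ², so CV = 1/√k.
CV = SD/mean = 13/45.5 = 0.2857, hence k = 1/CV² = 12.2.
Then θ = mean/k = 45.5/12.2 = 3.71.

k ≈ 12.2, θ ≈ 3.71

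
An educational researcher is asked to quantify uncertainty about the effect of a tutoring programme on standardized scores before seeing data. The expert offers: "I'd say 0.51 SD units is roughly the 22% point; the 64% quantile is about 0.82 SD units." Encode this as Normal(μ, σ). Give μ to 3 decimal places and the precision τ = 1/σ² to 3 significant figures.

μ = 0.722, τ = 13.3

The p-quantile of Normal(μ,σ) is μ + z_p·σ, with z_{0.22} = -0.7722 and z_{0.64} = 0.3585.
Eliminate σ: μ = (z₂·x₁ − z₁·x₂)/(z₂ − z₁) = (0.3585·0.51 − (-0.7722)·0.82)/1.131 = 0.722.
Then σ = (x₂ − x₁)/(z₂ − z₁) = (0.82 − 0.51)/1.131 = 0.274.
Precision τ = 1/σ² = 1/0.2742² = 13.3.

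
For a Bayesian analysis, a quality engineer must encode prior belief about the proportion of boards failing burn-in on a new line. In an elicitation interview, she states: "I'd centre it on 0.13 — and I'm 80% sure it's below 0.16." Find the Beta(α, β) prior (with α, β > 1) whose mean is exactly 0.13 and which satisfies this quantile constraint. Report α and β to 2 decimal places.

α ≈ 10.73, β ≈ 71.84

With mean 0.13 fixed, write α = 0.13s, β = 0.87s where s = α+β.
Need P(θ < 0.16) = 0.8 under Beta(0.13s, 0.87s). Normal approximation: (q−m)/√(m(1−m)/s) ≈ z_{0.8} = 0.842, so s ≈ 0.13·0.87·(0.842)²/(0.16−0.13)² = 89.0.
At s = 89.0: P(θ<0.16) ≈ 0.807. Adjusting to match 0.8 gives s ≈ 82.58.
So α = 0.13·82.58 ≈ 10.73, β = 0.87·82.58 ≈ 71.84.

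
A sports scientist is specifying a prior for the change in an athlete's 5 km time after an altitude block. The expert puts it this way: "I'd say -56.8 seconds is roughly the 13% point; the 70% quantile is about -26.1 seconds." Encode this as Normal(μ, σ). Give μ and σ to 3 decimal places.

μ = -35.852, σ = 18.597

The p-quantile of Normal(μ,σ) is μ + z_p·σ, with z_{0.13} = -1.126 and z_{0.7} = 0.5244.
Eliminate σ: μ = (z₂·x₁ − z₁·x₂)/(z₂ − z₁) = (0.5244·-56.8 − (-1.126)·-26.1)/1.651 = -35.852.
Then σ = (x₂ − x₁)/(z₂ − z₁) = (-26.1 − -56.8)/1.651 = 18.597.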